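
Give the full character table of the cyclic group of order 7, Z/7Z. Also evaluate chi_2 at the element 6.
Character table of Z/7Z (irreps indexed chi_0,...,chi_6 with chi_k(m) = zeta_7^(k*m), zeta_7 = exp(2*pi*i/7)):
  irrep \ class  {0} (size 1)  {1} (size 1)    {2} (size 1)    {3} (size 1)    {4} (size 1)    {5} (size 1)    {6} (size 1)  
  chi_0          1             1               1               1               1               1               1             
  chi_1          1             exp(2*I*pi/7)   exp(4*I*pi/7)   exp(6*I*pi/7)   exp(-6*I*pi/7)  exp(-4*I*pi/7)  exp(-2*I*pi/7)
  chi_2          1             exp(4*I*pi/7)   exp(-6*I*pi/7)  exp(-2*I*pi/7)  exp(2*I*pi/7)   exp(6*I*pi/7)   exp(-4*I*pi/7)
  chi_3          1             exp(6*I*pi/7)   exp(-2*I*pi/7)  exp(4*I*pi/7)   exp(-4*I*pi/7)  exp(2*I*pi/7)   exp(-6*I*pi/7)
  chi_4          1             exp(-6*I*pi/7)  exp(2*I*pi/7)   exp(-4*I*pi/7)  exp(4*I*pi/7)   exp(-2*I*pi/7)  exp(6*I*pi/7) 
  chi_5          1             exp(-4*I*pi/7)  exp(6*I*pi/7)   exp(2*I*pi/7)   exp(-2*I*pi/7)  exp(-6*I*pi/7)  exp(4*I*pi/7) 
  chi_6          1             exp(-2*I*pi/7)  exp(-4*I*pi/7)  exp(-6*I*pi/7)  exp(6*I*pi/7)   exp(4*I*pi/7)   exp(2*I*pi/7) 

Spot check: chi_2(6) = zeta_7^(2*6) = zeta_7^12 = exp(-4*I*pi/7).

Reasoning: Z/7Z is abelian, so all 7 irreducible complex representations are 1-dimensional. They are given by chi_k(m) = zeta_7^(k*m) for k = 0,...,6. Row orthogonality: sum_m chi_k(m) conj(chi_l(m)) = 7 * [k = l].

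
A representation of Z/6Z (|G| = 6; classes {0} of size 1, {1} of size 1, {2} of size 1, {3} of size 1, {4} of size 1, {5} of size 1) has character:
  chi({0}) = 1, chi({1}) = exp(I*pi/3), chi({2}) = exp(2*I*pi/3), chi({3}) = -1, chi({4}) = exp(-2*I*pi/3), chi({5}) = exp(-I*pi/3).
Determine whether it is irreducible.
Irreducible: <chi, chi> = 1.

Reasoning: <chi, chi> = (1/|G|) sum_C |C| * |chi(C)|^2 = (1/6)[1*|1|^2 + 1*|exp(I*pi/3)|^2 + 1*|exp(2*I*pi/3)|^2 + 1*|-1|^2 + 1*|exp(-2*I*pi/3)|^2 + 1*|exp(-I*pi/3)|^2]
  = (1/6)[(1) + (1) + (1) + (1) + (1) + (1)] = 6/6 = 1.
(Exp terms are combined using exp(i*s)*conj(exp(i*t)) = exp(i*(s-t)), and sums of them are collapsed using the identity that for every m > 1 the m distinct m-th roots of unity sum to 0, e.g. 1 + exp(2*I*pi/3) + exp(-2*I*pi/3) = 0.)
A character is irreducible iff <chi, chi> = 1, so this representation is irreducible.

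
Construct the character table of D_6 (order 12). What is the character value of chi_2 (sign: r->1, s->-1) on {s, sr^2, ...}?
Conjugacy classes: {e} of size 1, {r^3} of size 1, {r^1, r^5} of size 2, {r^2, r^4} of size 2, {s, sr^2, ...} of size 3, {sr, sr^3, ...} of size 3.
Character table:
  irrep \ class              {e} (size 1)  {r^3} (size 1)  {r^1, r^5} (size 2)  {r^2, r^4} (size 2)  {s, sr^2, ...} (size 3)  {sr, sr^3, ...} (size 3)
  chi_1 (triv)               1             1               1                    1                    1                        1                       
  chi_2 (sign: r->1, s->-1)  1             1               1                    1                    -1                       -1                      
  chi_3 (r->-1, s->1)        1             -1              -1                   1                    1                        -1                      
  chi_4 (r->-1, s->-1)       1             -1              -1                   1                    -1                       1                       
  chi_5 (2d, j=1)            2             -2              1                    -1                   0                        0                       
  chi_6 (2d, j=2)            2             2               -1                   -1                   0                        0                       

Spot check: chi_2 (sign: r->1, s->-1) on {s, sr^2, ...} = -1.

Reasoning: D_6 has order 2*6 = 12 with 6 conjugacy classes, hence 6 irreducibles. Sum of squared dims 1 + 1 + 1 + 1 + 4 + 4 = 12 = |G|. Linear characters come from the abelianisation; the 2-dimensional irreps have character r^k -> 2*cos(2*pi*j*k/6), reflections -> 0.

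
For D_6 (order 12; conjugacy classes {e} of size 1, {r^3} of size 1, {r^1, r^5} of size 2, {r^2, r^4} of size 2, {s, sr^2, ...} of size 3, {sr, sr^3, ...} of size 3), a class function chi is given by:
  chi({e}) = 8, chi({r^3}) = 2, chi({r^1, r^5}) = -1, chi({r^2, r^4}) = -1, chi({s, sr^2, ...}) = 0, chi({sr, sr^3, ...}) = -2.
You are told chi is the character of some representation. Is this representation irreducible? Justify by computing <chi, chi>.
Not irreducible (reducible): <chi, chi> = 7 > 1.

Justification: <chi, chi> = (1/|G|) sum_C |C| * |chi(C)|^2 = (1/12)[1*|8|^2 + 1*|2|^2 + 2*|-1|^2 + 2*|-1|^2 + 3*|0|^2 + 3*|-2|^2]
  = (1/12)[(64) + (4) + (2) + (2) + (0) + (12)] = 84/12 = 7.
A character is irreducible iff <chi, chi> = 1, so this representation is reducible.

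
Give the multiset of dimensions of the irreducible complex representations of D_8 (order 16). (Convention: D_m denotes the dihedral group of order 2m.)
Dimensions: 1, 1, 1, 1, 2, 2, 2

Derivation: There are 7 irreducibles (= number of conjugacy classes). Their dimensions d_i satisfy sum d_i^2 = |G| = 16: 1 + 1 + 1 + 1 + 4 + 4 + 4 = 16.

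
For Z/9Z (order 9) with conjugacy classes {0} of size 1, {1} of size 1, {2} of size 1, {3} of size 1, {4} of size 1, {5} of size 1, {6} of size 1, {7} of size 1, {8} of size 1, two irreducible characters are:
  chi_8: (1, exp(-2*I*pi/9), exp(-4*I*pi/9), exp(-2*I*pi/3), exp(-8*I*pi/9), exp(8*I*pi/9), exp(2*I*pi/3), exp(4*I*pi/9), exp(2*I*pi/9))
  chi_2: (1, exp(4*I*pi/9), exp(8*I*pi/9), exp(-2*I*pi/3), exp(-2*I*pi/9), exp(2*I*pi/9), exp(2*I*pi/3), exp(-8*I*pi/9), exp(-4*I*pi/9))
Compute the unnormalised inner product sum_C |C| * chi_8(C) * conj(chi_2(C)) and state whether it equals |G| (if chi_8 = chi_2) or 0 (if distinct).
Sum = 0; so <chi_8, chi_2> = 0 (distinct irreducibles are orthogonal).

Reasoning: Compute term by term over conjugacy classes (|C| * chi_8(C) * conj(chi_2(C))):
  1*(1)*conj(1) + 1*(exp(-2*I*pi/9))*conj(exp(4*I*pi/9)) + 1*(exp(-4*I*pi/9))*conj(exp(8*I*pi/9)) + 1*(exp(-2*I*pi/3))*conj(exp(-2*I*pi/3)) + 1*(exp(-8*I*pi/9))*conj(exp(-2*I*pi/9)) + 1*(exp(8*I*pi/9))*conj(exp(2*I*pi/9)) + 1*(exp(2*I*pi/3))*conj(exp(2*I*pi/3)) + 1*(exp(4*I*pi/9))*conj(exp(-8*I*pi/9)) + 1*(exp(2*I*pi/9))*conj(exp(-4*I*pi/9))
  = (1) + (exp(-2*I*pi/3)) + (exp(2*I*pi/3)) + (1) + (exp(-2*I*pi/3)) + (exp(2*I*pi/3)) + (1) + (exp(-2*I*pi/3)) + (exp(2*I*pi/3))
  = 0.
(Exp terms are combined using exp(i*s)*conj(exp(i*t)) = exp(i*(s-t)), and sums of them are collapsed using the identity that for every m > 1 the m distinct m-th roots of unity sum to 0, e.g. 1 + exp(2*I*pi/3) + exp(-2*I*pi/3) = 0.)
Dividing by |G| = 9 gives 0/9 = 0, matching the row-orthogonality relation <chi_8, chi_2> = [chi_8 = chi_2].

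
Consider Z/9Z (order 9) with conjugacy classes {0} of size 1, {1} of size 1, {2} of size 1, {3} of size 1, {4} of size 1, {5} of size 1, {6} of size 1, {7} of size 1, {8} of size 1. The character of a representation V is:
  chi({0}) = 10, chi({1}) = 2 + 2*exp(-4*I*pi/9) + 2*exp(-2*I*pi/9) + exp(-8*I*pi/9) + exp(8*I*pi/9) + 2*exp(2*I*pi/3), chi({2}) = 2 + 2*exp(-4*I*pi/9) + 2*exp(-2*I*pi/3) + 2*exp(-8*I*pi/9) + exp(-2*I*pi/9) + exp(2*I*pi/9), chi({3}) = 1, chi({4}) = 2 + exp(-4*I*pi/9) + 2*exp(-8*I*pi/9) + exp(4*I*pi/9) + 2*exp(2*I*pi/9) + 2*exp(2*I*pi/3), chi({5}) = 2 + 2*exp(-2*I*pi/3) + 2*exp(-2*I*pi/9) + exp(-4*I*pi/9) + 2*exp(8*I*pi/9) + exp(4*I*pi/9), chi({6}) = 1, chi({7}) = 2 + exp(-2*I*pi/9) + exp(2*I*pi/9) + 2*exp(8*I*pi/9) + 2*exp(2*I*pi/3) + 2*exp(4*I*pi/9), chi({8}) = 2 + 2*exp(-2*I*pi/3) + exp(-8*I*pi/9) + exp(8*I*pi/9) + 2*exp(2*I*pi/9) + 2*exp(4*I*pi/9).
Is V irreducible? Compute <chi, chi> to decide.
Not irreducible (reducible): <chi, chi> = 18 > 1.

Derivation: <chi, chi> = (1/|G|) sum_C |C| * |chi(C)|^2 = (1/9)[1*|10|^2 + 1*|2 + 2*exp(-4*I*pi/9) + 2*exp(-2*I*pi/9) + exp(-8*I*pi/9) + exp(8*I*pi/9) + 2*exp(2*I*pi/3)|^2 + 1*|2 + 2*exp(-4*I*pi/9) + 2*exp(-2*I*pi/3) + 2*exp(-8*I*pi/9) + exp(-2*I*pi/9) + exp(2*I*pi/9)|^2 + 1*|1|^2 + 1*|2 + exp(-4*I*pi/9) + 2*exp(-8*I*pi/9) + exp(4*I*pi/9) + 2*exp(2*I*pi/9) + 2*exp(2*I*pi/3)|^2 + 1*|2 + 2*exp(-2*I*pi/3) + 2*exp(-2*I*pi/9) + exp(-4*I*pi/9) + 2*exp(8*I*pi/9) + exp(4*I*pi/9)|^2 + 1*|1|^2 + 1*|2 + exp(-2*I*pi/9) + exp(2*I*pi/9) + 2*exp(8*I*pi/9) + 2*exp(2*I*pi/3) + 2*exp(4*I*pi/9)|^2 + 1*|2 + 2*exp(-2*I*pi/3) + exp(-8*I*pi/9) + exp(8*I*pi/9) + 2*exp(2*I*pi/9) + 2*exp(4*I*pi/9)|^2]
  = (1/9)[(100) + (18 + 8*exp(-4*I*pi/9) + 11*exp(-2*I*pi/9) + 8*exp(-2*I*pi/3) + 14*exp(-8*I*pi/9) + 14*exp(8*I*pi/9) + 8*exp(2*I*pi/3) + 11*exp(2*I*pi/9) + 8*exp(4*I*pi/9)) + (18 + 11*exp(-4*I*pi/9) + 14*exp(-2*I*pi/9) + 8*exp(-2*I*pi/3) + 8*exp(-8*I*pi/9) + 8*exp(8*I*pi/9) + 8*exp(2*I*pi/3) + 14*exp(2*I*pi/9) + 11*exp(4*I*pi/9)) + (1) + (18 + 14*exp(-4*I*pi/9) + 8*exp(-2*I*pi/3) + 8*exp(-2*I*pi/9) + 11*exp(-8*I*pi/9) + 11*exp(8*I*pi/9) + 8*exp(2*I*pi/9) + 8*exp(2*I*pi/3) + 14*exp(4*I*pi/9)) + (18 + 14*exp(-4*I*pi/9) + 8*exp(-2*I*pi/3) + 8*exp(-2*I*pi/9) + 11*exp(-8*I*pi/9) + 11*exp(8*I*pi/9) + 8*exp(2*I*pi/9) + 8*exp(2*I*pi/3) + 14*exp(4*I*pi/9)) + (1) + (18 + 11*exp(-4*I*pi/9) + 14*exp(-2*I*pi/9) + 8*exp(-2*I*pi/3) + 8*exp(-8*I*pi/9) + 8*exp(8*I*pi/9) + 8*exp(2*I*pi/3) + 14*exp(2*I*pi/9) + 11*exp(4*I*pi/9)) + (18 + 8*exp(-4*I*pi/9) + 11*exp(-2*I*pi/9) + 8*exp(-2*I*pi/3) + 14*exp(-8*I*pi/9) + 14*exp(8*I*pi/9) + 8*exp(2*I*pi/3) + 11*exp(2*I*pi/9) + 8*exp(4*I*pi/9))] = 162/9 = 18.
(Exp terms are combined using exp(i*s)*conj(exp(i*t)) = exp(i*(s-t)), and sums of them are collapsed using the identity that for every m > 1 the m distinct m-th roots of unity sum to 0, e.g. 1 + exp(2*I*pi/3) + exp(-2*I*pi/3) = 0.)
A character is irreducible iff <chi, chi> = 1, so this representation is reducible.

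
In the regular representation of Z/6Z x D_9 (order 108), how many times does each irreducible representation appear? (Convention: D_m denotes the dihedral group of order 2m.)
Each irreducible V_i of dimension d_i appears with multiplicity d_i, i.e. rho_reg = (direct sum over all irreducibles V_i) d_i V_i. The irreducible dimensions for Z/6Z x D_9 are 1, 1, 1, 1, 1, 1, 1, 1, 1, 1, 1, 1, 2, 2, 2, 2, 2, 2, 2, 2, 2, 2, 2, 2, 2, 2, 2, 2, 2, 2, 2, 2, 2, 2, 2, 2: 12 irreducibles of dimension 1, each with multiplicity 1; 24 irreducibles of dimension 2, each with multiplicity 2. Total dimension 12*1*1 + 24*2*2 = 108 = |G|.

Why: General theorem: in the regular representation of a finite group G, each irreducible appears with multiplicity equal to its dimension. Check: dim(rho_reg) = sum d_i^2 = 1 + 1 + 1 + 1 + 1 + 1 + 1 + 1 + 1 + 1 + 1 + 1 + 4 + 4 + 4 + 4 + 4 + 4 + 4 + 4 + 4 + 4 + 4 + 4 + 4 + 4 + 4 + 4 + 4 + 4 + 4 + 4 + 4 + 4 + 4 + 4 = 108 = |G|.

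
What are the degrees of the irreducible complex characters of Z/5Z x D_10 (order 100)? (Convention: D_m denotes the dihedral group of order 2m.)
Dimensions: 1, 1, 1, 1, 1, 1, 1, 1, 1, 1, 1, 1, 1, 1, 1, 1, 1, 1, 1, 1, 2, 2, 2, 2, 2, 2, 2, 2, 2, 2, 2, 2, 2, 2, 2, 2, 2, 2, 2, 2

Explanation: There are 40 irreducibles (= number of conjugacy classes). Their dimensions d_i satisfy sum d_i^2 = |G| = 100: 1 + 1 + 1 + 1 + 1 + 1 + 1 + 1 + 1 + 1 + 1 + 1 + 1 + 1 + 1 + 1 + 1 + 1 + 1 + 1 + 4 + 4 + 4 + 4 + 4 + 4 + 4 + 4 + 4 + 4 + 4 + 4 + 4 + 4 + 4 + 4 + 4 + 4 + 4 + 4 = 100. (For the product with Z/5Z: each of the 5 1-dim characters of Z/5Z tensors with each irrep of D_10, giving 5 copies of each D_10-dimension.)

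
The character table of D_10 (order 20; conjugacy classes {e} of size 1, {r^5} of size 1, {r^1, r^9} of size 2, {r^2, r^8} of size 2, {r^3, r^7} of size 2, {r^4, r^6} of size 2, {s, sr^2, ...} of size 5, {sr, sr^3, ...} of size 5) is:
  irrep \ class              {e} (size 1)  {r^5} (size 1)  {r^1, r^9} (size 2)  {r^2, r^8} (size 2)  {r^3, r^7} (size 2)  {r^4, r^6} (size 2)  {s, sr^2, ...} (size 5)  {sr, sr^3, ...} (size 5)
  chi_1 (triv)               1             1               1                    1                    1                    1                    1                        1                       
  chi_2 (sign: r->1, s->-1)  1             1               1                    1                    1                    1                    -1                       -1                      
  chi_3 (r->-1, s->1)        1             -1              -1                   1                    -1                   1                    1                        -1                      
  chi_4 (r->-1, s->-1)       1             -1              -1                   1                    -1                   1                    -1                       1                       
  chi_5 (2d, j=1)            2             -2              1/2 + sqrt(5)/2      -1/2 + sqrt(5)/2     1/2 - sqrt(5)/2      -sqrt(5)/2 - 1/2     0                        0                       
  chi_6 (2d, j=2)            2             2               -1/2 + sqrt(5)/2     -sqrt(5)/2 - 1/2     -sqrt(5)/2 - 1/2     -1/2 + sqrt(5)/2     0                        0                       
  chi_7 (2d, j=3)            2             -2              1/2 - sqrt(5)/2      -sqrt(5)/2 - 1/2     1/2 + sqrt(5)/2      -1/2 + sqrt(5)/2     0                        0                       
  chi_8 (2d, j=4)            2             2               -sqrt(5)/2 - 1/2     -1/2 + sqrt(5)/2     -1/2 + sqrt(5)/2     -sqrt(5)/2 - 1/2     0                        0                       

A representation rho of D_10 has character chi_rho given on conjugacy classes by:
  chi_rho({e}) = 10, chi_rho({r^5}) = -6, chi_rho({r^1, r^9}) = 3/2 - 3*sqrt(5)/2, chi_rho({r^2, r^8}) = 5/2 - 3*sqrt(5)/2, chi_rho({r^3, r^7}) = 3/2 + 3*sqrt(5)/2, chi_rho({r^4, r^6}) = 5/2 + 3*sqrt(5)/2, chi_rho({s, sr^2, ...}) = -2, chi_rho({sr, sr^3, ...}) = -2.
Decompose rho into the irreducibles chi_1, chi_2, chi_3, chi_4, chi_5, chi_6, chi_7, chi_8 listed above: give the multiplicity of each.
Multiplicities: chi_1: 0, chi_2: 2, chi_3: 1, chi_4: 1, chi_5: 0, chi_6: 0, chi_7: 3, chi_8: 0.

Working: Use <chi_rho, chi> = (1/|G|) sum_C |C| * chi_rho(C) * conj(chi(C)) with |G| = 20 for each irreducible chi in the table:
  <chi_rho, chi_1> = (1/20)[1*(10)*conj(1) + 1*(-6)*conj(1) + 2*(3/2 - 3*sqrt(5)/2)*conj(1) + 2*(5/2 - 3*sqrt(5)/2)*conj(1) + 2*(3/2 + 3*sqrt(5)/2)*conj(1) + 2*(5/2 + 3*sqrt(5)/2)*conj(1) + 5*(-2)*conj(1) + 5*(-2)*conj(1)]
      = (1/20)[(10) + (-6) + (3 - 3*sqrt(5)) + (5 - 3*sqrt(5)) + (3 + 3*sqrt(5)) + (5 + 3*sqrt(5)) + (-10) + (-10)] = 0/20 = 0
  <chi_rho, chi_2> = (1/20)[1*(10)*conj(1) + 1*(-6)*conj(1) + 2*(3/2 - 3*sqrt(5)/2)*conj(1) + 2*(5/2 - 3*sqrt(5)/2)*conj(1) + 2*(3/2 + 3*sqrt(5)/2)*conj(1) + 2*(5/2 + 3*sqrt(5)/2)*conj(1) + 5*(-2)*conj(-1) + 5*(-2)*conj(-1)]
      = (1/20)[(10) + (-6) + (3 - 3*sqrt(5)) + (5 - 3*sqrt(5)) + (3 + 3*sqrt(5)) + (5 + 3*sqrt(5)) + (10) + (10)] = 40/20 = 2
  <chi_rho, chi_3> = (1/20)[1*(10)*conj(1) + 1*(-6)*conj(-1) + 2*(3/2 - 3*sqrt(5)/2)*conj(-1) + 2*(5/2 - 3*sqrt(5)/2)*conj(1) + 2*(3/2 + 3*sqrt(5)/2)*conj(-1) + 2*(5/2 + 3*sqrt(5)/2)*conj(1) + 5*(-2)*conj(1) + 5*(-2)*conj(-1)]
      = (1/20)[(10) + (6) + (-3 + 3*sqrt(5)) + (5 - 3*sqrt(5)) + (-3*sqrt(5) - 3) + (5 + 3*sqrt(5)) + (-10) + (10)] = 20/20 = 1
  <chi_rho, chi_4> = (1/20)[1*(10)*conj(1) + 1*(-6)*conj(-1) + 2*(3/2 - 3*sqrt(5)/2)*conj(-1) + 2*(5/2 - 3*sqrt(5)/2)*conj(1) + 2*(3/2 + 3*sqrt(5)/2)*conj(-1) + 2*(5/2 + 3*sqrt(5)/2)*conj(1) + 5*(-2)*conj(-1) + 5*(-2)*conj(1)]
      = (1/20)[(10) + (6) + (-3 + 3*sqrt(5)) + (5 - 3*sqrt(5)) + (-3*sqrt(5) - 3) + (5 + 3*sqrt(5)) + (10) + (-10)] = 20/20 = 1
  <chi_rho, chi_5> = (1/20)[1*(10)*conj(2) + 1*(-6)*conj(-2) + 2*(3/2 - 3*sqrt(5)/2)*conj(1/2 + sqrt(5)/2) + 2*(5/2 - 3*sqrt(5)/2)*conj(-1/2 + sqrt(5)/2) + 2*(3/2 + 3*sqrt(5)/2)*conj(1/2 - sqrt(5)/2) + 2*(5/2 + 3*sqrt(5)/2)*conj(-sqrt(5)/2 - 1/2) + 5*(-2)*conj(0) + 5*(-2)*conj(0)]
      = (1/20)[(20) + (12) + (-6) + (-10 + 4*sqrt(5)) + (-6) + (-10 - 4*sqrt(5)) + (0) + (0)] = 0/20 = 0
  <chi_rho, chi_6> = (1/20)[1*(10)*conj(2) + 1*(-6)*conj(2) + 2*(3/2 - 3*sqrt(5)/2)*conj(-1/2 + sqrt(5)/2) + 2*(5/2 - 3*sqrt(5)/2)*conj(-sqrt(5)/2 - 1/2) + 2*(3/2 + 3*sqrt(5)/2)*conj(-sqrt(5)/2 - 1/2) + 2*(5/2 + 3*sqrt(5)/2)*conj(-1/2 + sqrt(5)/2) + 5*(-2)*conj(0) + 5*(-2)*conj(0)]
      = (1/20)[(20) + (-12) + (-9 + 3*sqrt(5)) + (5 - sqrt(5)) + (-9 - 3*sqrt(5)) + (sqrt(5) + 5) + (0) + (0)] = 0/20 = 0
  <chi_rho, chi_7> = (1/20)[1*(10)*conj(2) + 1*(-6)*conj(-2) + 2*(3/2 - 3*sqrt(5)/2)*conj(1/2 - sqrt(5)/2) + 2*(5/2 - 3*sqrt(5)/2)*conj(-sqrt(5)/2 - 1/2) + 2*(3/2 + 3*sqrt(5)/2)*conj(1/2 + sqrt(5)/2) + 2*(5/2 + 3*sqrt(5)/2)*conj(-1/2 + sqrt(5)/2) + 5*(-2)*conj(0) + 5*(-2)*conj(0)]
      = (1/20)[(20) + (12) + (9 - 3*sqrt(5)) + (5 - sqrt(5)) + (3*sqrt(5) + 9) + (sqrt(5) + 5) + (0) + (0)] = 60/20 = 3
  <chi_rho, chi_8> = (1/20)[1*(10)*conj(2) + 1*(-6)*conj(2) + 2*(3/2 - 3*sqrt(5)/2)*conj(-sqrt(5)/2 - 1/2) + 2*(5/2 - 3*sqrt(5)/2)*conj(-1/2 + sqrt(5)/2) + 2*(3/2 + 3*sqrt(5)/2)*conj(-1/2 + sqrt(5)/2) + 2*(5/2 + 3*sqrt(5)/2)*conj(-sqrt(5)/2 - 1/2) + 5*(-2)*conj(0) + 5*(-2)*conj(0)]
      = (1/20)[(20) + (-12) + (6) + (-10 + 4*sqrt(5)) + (6) + (-10 - 4*sqrt(5)) + (0) + (0)] = 0/20 = 0
Dimension check: dim(rho) = sum (mult * dim) = 0*1 + 2*1 + 1*1 + 1*1 + 0*2 + 0*2 + 3*2 + 0*2 = 10 = chi_rho(e) = 10.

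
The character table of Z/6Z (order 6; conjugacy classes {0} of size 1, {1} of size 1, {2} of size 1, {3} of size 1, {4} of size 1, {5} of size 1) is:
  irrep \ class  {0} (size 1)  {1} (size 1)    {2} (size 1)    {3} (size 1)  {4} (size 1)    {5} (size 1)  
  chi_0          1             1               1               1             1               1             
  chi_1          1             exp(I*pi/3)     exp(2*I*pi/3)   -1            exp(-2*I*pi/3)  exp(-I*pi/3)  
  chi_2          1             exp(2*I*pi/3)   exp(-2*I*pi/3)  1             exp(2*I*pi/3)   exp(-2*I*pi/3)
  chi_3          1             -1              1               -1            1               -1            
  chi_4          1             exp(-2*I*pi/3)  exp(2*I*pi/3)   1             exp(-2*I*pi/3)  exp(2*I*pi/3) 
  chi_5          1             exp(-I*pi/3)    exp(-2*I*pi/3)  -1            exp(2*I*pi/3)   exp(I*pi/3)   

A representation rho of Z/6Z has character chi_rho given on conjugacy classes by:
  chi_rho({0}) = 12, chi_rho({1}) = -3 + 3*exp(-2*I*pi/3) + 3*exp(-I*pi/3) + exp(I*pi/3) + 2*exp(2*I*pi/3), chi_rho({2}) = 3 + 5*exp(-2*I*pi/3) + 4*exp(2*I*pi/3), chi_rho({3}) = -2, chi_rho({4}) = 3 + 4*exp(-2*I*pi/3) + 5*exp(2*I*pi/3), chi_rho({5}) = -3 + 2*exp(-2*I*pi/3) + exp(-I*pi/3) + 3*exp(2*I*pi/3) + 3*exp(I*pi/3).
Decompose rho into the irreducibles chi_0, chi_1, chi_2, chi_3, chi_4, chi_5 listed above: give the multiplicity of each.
Multiplicities: chi_0: 0, chi_1: 1, chi_2: 2, chi_3: 3, chi_4: 3, chi_5: 3.

Explanation: Use <chi_rho, chi> = (1/|G|) sum_C |C| * chi_rho(C) * conj(chi(C)) with |G| = 6 for each irreducible chi in the table:
  <chi_rho, chi_0> = (1/6)[1*(12)*conj(1) + 1*(-3 + 3*exp(-2*I*pi/3) + 3*exp(-I*pi/3) + exp(I*pi/3) + 2*exp(2*I*pi/3))*conj(1) + 1*(3 + 5*exp(-2*I*pi/3) + 4*exp(2*I*pi/3))*conj(1) + 1*(-2)*conj(1) + 1*(3 + 4*exp(-2*I*pi/3) + 5*exp(2*I*pi/3))*conj(1) + 1*(-3 + 2*exp(-2*I*pi/3) + exp(-I*pi/3) + 3*exp(2*I*pi/3) + 3*exp(I*pi/3))*conj(1)]
      = (1/6)[(12) + (-3 + 3*exp(-2*I*pi/3) + 3*exp(-I*pi/3) + exp(I*pi/3) + 2*exp(2*I*pi/3)) + (3 + 5*exp(-2*I*pi/3) + 4*exp(2*I*pi/3)) + (-2) + (3 + 4*exp(-2*I*pi/3) + 5*exp(2*I*pi/3)) + (-3 + 2*exp(-2*I*pi/3) + exp(-I*pi/3) + 3*exp(2*I*pi/3) + 3*exp(I*pi/3))] = 0/6 = 0
  <chi_rho, chi_1> = (1/6)[1*(12)*conj(1) + 1*(-3 + 3*exp(-2*I*pi/3) + 3*exp(-I*pi/3) + exp(I*pi/3) + 2*exp(2*I*pi/3))*conj(exp(I*pi/3)) + 1*(3 + 5*exp(-2*I*pi/3) + 4*exp(2*I*pi/3))*conj(exp(2*I*pi/3)) + 1*(-2)*conj(-1) + 1*(3 + 4*exp(-2*I*pi/3) + 5*exp(2*I*pi/3))*conj(exp(-2*I*pi/3)) + 1*(-3 + 2*exp(-2*I*pi/3) + exp(-I*pi/3) + 3*exp(2*I*pi/3) + 3*exp(I*pi/3))*conj(exp(-I*pi/3))]
      = (1/6)[(12) + (-2 + 3*exp(-2*I*pi/3) + 2*exp(I*pi/3) - 3*exp(-I*pi/3)) + (4 + 3*exp(-2*I*pi/3) + 5*exp(2*I*pi/3)) + (2) + (4 + 5*exp(-2*I*pi/3) + 3*exp(2*I*pi/3)) + (-2 - 3*exp(I*pi/3) + 2*exp(-I*pi/3) + 3*exp(2*I*pi/3))] = 6/6 = 1
  <chi_rho, chi_2> = (1/6)[1*(12)*conj(1) + 1*(-3 + 3*exp(-2*I*pi/3) + 3*exp(-I*pi/3) + exp(I*pi/3) + 2*exp(2*I*pi/3))*conj(exp(2*I*pi/3)) + 1*(3 + 5*exp(-2*I*pi/3) + 4*exp(2*I*pi/3))*conj(exp(-2*I*pi/3)) + 1*(-2)*conj(1) + 1*(3 + 4*exp(-2*I*pi/3) + 5*exp(2*I*pi/3))*conj(exp(2*I*pi/3)) + 1*(-3 + 2*exp(-2*I*pi/3) + exp(-I*pi/3) + 3*exp(2*I*pi/3) + 3*exp(I*pi/3))*conj(exp(-2*I*pi/3))]
      = (1/6)[(12) + (-1 + exp(-I*pi/3) + 3*exp(2*I*pi/3) - 3*exp(-2*I*pi/3)) + (5 + 4*exp(-2*I*pi/3) + 3*exp(2*I*pi/3)) + (-2) + (5 + 3*exp(-2*I*pi/3) + 4*exp(2*I*pi/3)) + (-1 + 3*exp(-2*I*pi/3) - 3*exp(2*I*pi/3) + exp(I*pi/3))] = 12/6 = 2
  <chi_rho, chi_3> = (1/6)[1*(12)*conj(1) + 1*(-3 + 3*exp(-2*I*pi/3) + 3*exp(-I*pi/3) + exp(I*pi/3) + 2*exp(2*I*pi/3))*conj(-1) + 1*(3 + 5*exp(-2*I*pi/3) + 4*exp(2*I*pi/3))*conj(1) + 1*(-2)*conj(-1) + 1*(3 + 4*exp(-2*I*pi/3) + 5*exp(2*I*pi/3))*conj(1) + 1*(-3 + 2*exp(-2*I*pi/3) + exp(-I*pi/3) + 3*exp(2*I*pi/3) + 3*exp(I*pi/3))*conj(-1)]
      = (1/6)[(12) + (3 - 2*exp(2*I*pi/3) - exp(I*pi/3) - 3*exp(-I*pi/3) - 3*exp(-2*I*pi/3)) + (3 + 5*exp(-2*I*pi/3) + 4*exp(2*I*pi/3)) + (2) + (3 + 4*exp(-2*I*pi/3) + 5*exp(2*I*pi/3)) + (3 - 3*exp(I*pi/3) - 3*exp(2*I*pi/3) - exp(-I*pi/3) - 2*exp(-2*I*pi/3))] = 18/6 = 3
  <chi_rho, chi_4> = (1/6)[1*(12)*conj(1) + 1*(-3 + 3*exp(-2*I*pi/3) + 3*exp(-I*pi/3) + exp(I*pi/3) + 2*exp(2*I*pi/3))*conj(exp(-2*I*pi/3)) + 1*(3 + 5*exp(-2*I*pi/3) + 4*exp(2*I*pi/3))*conj(exp(2*I*pi/3)) + 1*(-2)*conj(1) + 1*(3 + 4*exp(-2*I*pi/3) + 5*exp(2*I*pi/3))*conj(exp(-2*I*pi/3)) + 1*(-3 + 2*exp(-2*I*pi/3) + exp(-I*pi/3) + 3*exp(2*I*pi/3) + 3*exp(I*pi/3))*conj(exp(2*I*pi/3))]
      = (1/6)[(12) + (2 - 3*exp(2*I*pi/3) + 2*exp(-2*I*pi/3) + 3*exp(I*pi/3)) + (4 + 3*exp(-2*I*pi/3) + 5*exp(2*I*pi/3)) + (-2) + (4 + 5*exp(-2*I*pi/3) + 3*exp(2*I*pi/3)) + (2 + 3*exp(-I*pi/3) + 2*exp(2*I*pi/3) - 3*exp(-2*I*pi/3))] = 18/6 = 3
  <chi_rho, chi_5> = (1/6)[1*(12)*conj(1) + 1*(-3 + 3*exp(-2*I*pi/3) + 3*exp(-I*pi/3) + exp(I*pi/3) + 2*exp(2*I*pi/3))*conj(exp(-I*pi/3)) + 1*(3 + 5*exp(-2*I*pi/3) + 4*exp(2*I*pi/3))*conj(exp(-2*I*pi/3)) + 1*(-2)*conj(-1) + 1*(3 + 4*exp(-2*I*pi/3) + 5*exp(2*I*pi/3))*conj(exp(2*I*pi/3)) + 1*(-3 + 2*exp(-2*I*pi/3) + exp(-I*pi/3) + 3*exp(2*I*pi/3) + 3*exp(I*pi/3))*conj(exp(I*pi/3))]
      = (1/6)[(12) + (1 - 3*exp(I*pi/3) + 3*exp(-I*pi/3) + exp(2*I*pi/3)) + (5 + 4*exp(-2*I*pi/3) + 3*exp(2*I*pi/3)) + (2) + (5 + 3*exp(-2*I*pi/3) + 4*exp(2*I*pi/3)) + (1 + exp(-2*I*pi/3) - 3*exp(-I*pi/3) + 3*exp(I*pi/3))] = 18/6 = 3
(Exp terms are combined using exp(i*s)*conj(exp(i*t)) = exp(i*(s-t)), and sums of them are collapsed using the identity that for every m > 1 the m distinct m-th roots of unity sum to 0, e.g. 1 + exp(2*I*pi/3) + exp(-2*I*pi/3) = 0.)
Dimension check: dim(rho) = sum (mult * dim) = 0*1 + 1*1 + 2*1 + 3*1 + 3*1 + 3*1 = 12 = chi_rho(e) = 12.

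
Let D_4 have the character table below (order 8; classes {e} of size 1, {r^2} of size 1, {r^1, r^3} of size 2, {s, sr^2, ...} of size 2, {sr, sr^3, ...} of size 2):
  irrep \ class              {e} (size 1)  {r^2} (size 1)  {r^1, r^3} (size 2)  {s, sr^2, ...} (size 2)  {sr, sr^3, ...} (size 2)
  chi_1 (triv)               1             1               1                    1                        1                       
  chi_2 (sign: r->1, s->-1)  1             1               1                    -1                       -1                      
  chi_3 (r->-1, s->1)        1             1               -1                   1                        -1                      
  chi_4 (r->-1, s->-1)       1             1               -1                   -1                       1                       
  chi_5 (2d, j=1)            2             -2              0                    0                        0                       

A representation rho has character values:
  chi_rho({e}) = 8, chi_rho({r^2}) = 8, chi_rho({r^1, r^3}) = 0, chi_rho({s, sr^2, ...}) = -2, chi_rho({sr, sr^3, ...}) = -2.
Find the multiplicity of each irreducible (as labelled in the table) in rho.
Multiplicities: chi_1: 1, chi_2: 3, chi_3: 2, chi_4: 2, chi_5: 0.

Justification: Use <chi_rho, chi> = (1/|G|) sum_C |C| * chi_rho(C) * conj(chi(C)) with |G| = 8 for each irreducible chi in the table:
  <chi_rho, chi_1> = (1/8)[1*(8)*conj(1) + 1*(8)*conj(1) + 2*(0)*conj(1) + 2*(-2)*conj(1) + 2*(-2)*conj(1)]
      = (1/8)[(8) + (8) + (0) + (-4) + (-4)] = 8/8 = 1
  <chi_rho, chi_2> = (1/8)[1*(8)*conj(1) + 1*(8)*conj(1) + 2*(0)*conj(1) + 2*(-2)*conj(-1) + 2*(-2)*conj(-1)]
      = (1/8)[(8) + (8) + (0) + (4) + (4)] = 24/8 = 3
  <chi_rho, chi_3> = (1/8)[1*(8)*conj(1) + 1*(8)*conj(1) + 2*(0)*conj(-1) + 2*(-2)*conj(1) + 2*(-2)*conj(-1)]
      = (1/8)[(8) + (8) + (0) + (-4) + (4)] = 16/8 = 2
  <chi_rho, chi_4> = (1/8)[1*(8)*conj(1) + 1*(8)*conj(1) + 2*(0)*conj(-1) + 2*(-2)*conj(-1) + 2*(-2)*conj(1)]
      = (1/8)[(8) + (8) + (0) + (4) + (-4)] = 16/8 = 2
  <chi_rho, chi_5> = (1/8)[1*(8)*conj(2) + 1*(8)*conj(-2) + 2*(0)*conj(0) + 2*(-2)*conj(0) + 2*(-2)*conj(0)]
      = (1/8)[(16) + (-16) + (0) + (0) + (0)] = 0/8 = 0
Dimension check: dim(rho) = sum (mult * dim) = 1*1 + 3*1 + 2*1 + 2*1 + 0*2 = 8 = chi_rho(e) = 8.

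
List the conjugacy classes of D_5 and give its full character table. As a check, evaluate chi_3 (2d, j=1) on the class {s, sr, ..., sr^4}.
Conjugacy classes: {e} of size 1, {r^1, r^4} of size 2, {r^2, r^3} of size 2, {s, sr, ..., sr^4} of size 5.
Character table:
  irrep \ class              {e} (size 1)  {r^1, r^4} (size 2)  {r^2, r^3} (size 2)  {s, sr, ..., sr^4} (size 5)
  chi_1 (triv)               1             1                    1                    1                          
  chi_2 (sign: r->1, s->-1)  1             1                    1                    -1                         
  chi_3 (2d, j=1)            2             -1/2 + sqrt(5)/2     -sqrt(5)/2 - 1/2     0                          
  chi_4 (2d, j=2)            2             -sqrt(5)/2 - 1/2     -1/2 + sqrt(5)/2     0                          

Spot check: chi_3 (2d, j=1) on {s, sr, ..., sr^4} = 0.

Derivation: D_5 has order 2*5 = 10 with 4 conjugacy classes, hence 4 irreducibles. Sum of squared dims 1 + 1 + 4 + 4 = 10 = |G|. Linear characters come from the abelianisation; the 2-dimensional irreps have character r^k -> 2*cos(2*pi*j*k/5), reflections -> 0.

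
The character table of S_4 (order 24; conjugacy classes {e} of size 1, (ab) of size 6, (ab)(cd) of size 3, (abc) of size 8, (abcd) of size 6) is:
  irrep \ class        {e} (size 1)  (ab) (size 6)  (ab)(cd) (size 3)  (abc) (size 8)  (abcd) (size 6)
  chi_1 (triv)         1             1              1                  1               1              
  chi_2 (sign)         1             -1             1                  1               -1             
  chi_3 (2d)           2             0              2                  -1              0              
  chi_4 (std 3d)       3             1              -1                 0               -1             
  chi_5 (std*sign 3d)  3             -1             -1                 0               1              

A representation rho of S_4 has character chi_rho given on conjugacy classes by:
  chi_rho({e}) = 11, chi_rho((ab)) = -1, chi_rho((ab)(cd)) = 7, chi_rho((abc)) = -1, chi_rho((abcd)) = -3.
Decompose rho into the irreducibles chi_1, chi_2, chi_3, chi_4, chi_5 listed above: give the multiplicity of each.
Multiplicities: chi_1: 0, chi_2: 2, chi_3: 3, chi_4: 1, chi_5: 0.

Use <chi_rho, chi> = (1/|G|) sum_C |C| * chi_rho(C) * conj(chi(C)) with |G| = 24 for each irreducible chi in the table:
  <chi_rho, chi_1> = (1/24)[1*(11)*conj(1) + 6*(-1)*conj(1) + 3*(7)*conj(1) + 8*(-1)*conj(1) + 6*(-3)*conj(1)]
      = (1/24)[(11) + (-6) + (21) + (-8) + (-18)] = 0/24 = 0
  <chi_rho, chi_2> = (1/24)[1*(11)*conj(1) + 6*(-1)*conj(-1) + 3*(7)*conj(1) + 8*(-1)*conj(1) + 6*(-3)*conj(-1)]
      = (1/24)[(11) + (6) + (21) + (-8) + (18)] = 48/24 = 2
  <chi_rho, chi_3> = (1/24)[1*(11)*conj(2) + 6*(-1)*conj(0) + 3*(7)*conj(2) + 8*(-1)*conj(-1) + 6*(-3)*conj(0)]
      = (1/24)[(22) + (0) + (42) + (8) + (0)] = 72/24 = 3
  <chi_rho, chi_4> = (1/24)[1*(11)*conj(3) + 6*(-1)*conj(1) + 3*(7)*conj(-1) + 8*(-1)*conj(0) + 6*(-3)*conj(-1)]
      = (1/24)[(33) + (-6) + (-21) + (0) + (18)] = 24/24 = 1
  <chi_rho, chi_5> = (1/24)[1*(11)*conj(3) + 6*(-1)*conj(-1) + 3*(7)*conj(-1) + 8*(-1)*conj(0) + 6*(-3)*conj(1)]
      = (1/24)[(33) + (6) + (-21) + (0) + (-18)] = 0/24 = 0
Dimension check: dim(rho) = sum (mult * dim) = 0*1 + 2*1 + 3*2 + 1*3 + 0*3 = 11 = chi_rho(e) = 11.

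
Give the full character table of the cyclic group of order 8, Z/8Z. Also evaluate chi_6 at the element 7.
Character table of Z/8Z (irreps indexed chi_0,...,chi_7 with chi_k(m) = zeta_8^(k*m), zeta_8 = exp(2*pi*i/8)):
  irrep \ class  {0} (size 1)  {1} (size 1)    {2} (size 1)  {3} (size 1)    {4} (size 1)  {5} (size 1)    {6} (size 1)  {7} (size 1)  
  chi_0          1             1               1             1               1             1               1             1             
  chi_1          1             exp(I*pi/4)     I             exp(3*I*pi/4)   -1            exp(-3*I*pi/4)  -I            exp(-I*pi/4)  
  chi_2          1             I               -1            -I              1             I               -1            -I            
  chi_3          1             exp(3*I*pi/4)   -I            exp(I*pi/4)     -1            exp(-I*pi/4)    I             exp(-3*I*pi/4)
  chi_4          1             -1              1             -1              1             -1              1             -1            
  chi_5          1             exp(-3*I*pi/4)  I             exp(-I*pi/4)    -1            exp(I*pi/4)     -I            exp(3*I*pi/4) 
  chi_6          1             -I              -1            I               1             -I              -1            I             
  chi_7          1             exp(-I*pi/4)    -I            exp(-3*I*pi/4)  -1            exp(3*I*pi/4)   I             exp(I*pi/4)   

Spot check: chi_6(7) = zeta_8^(6*7) = zeta_8^42 = I.

Working: Z/8Z is abelian, so all 8 irreducible complex representations are 1-dimensional. They are given by chi_k(m) = zeta_8^(k*m) for k = 0,...,7. Row orthogonality: sum_m chi_k(m) conj(chi_l(m)) = 8 * [k = l].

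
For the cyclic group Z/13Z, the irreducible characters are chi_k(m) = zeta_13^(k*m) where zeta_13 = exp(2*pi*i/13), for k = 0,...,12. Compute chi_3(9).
chi_3(9) = zeta_13^27 = exp(2*I*pi/13)

Why: chi_3(9) = zeta_13^(3*9) = zeta_13^27. Since zeta_13^13 = 1, this equals zeta_13^1 = exp(2*pi*i*1/13) = exp(2*I*pi/13).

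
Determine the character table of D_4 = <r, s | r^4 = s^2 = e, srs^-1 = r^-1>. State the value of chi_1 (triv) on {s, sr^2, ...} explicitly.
Conjugacy classes: {e} of size 1, {r^2} of size 1, {r^1, r^3} of size 2, {s, sr^2, ...} of size 2, {sr, sr^3, ...} of size 2.
Character table:
  irrep \ class              {e} (size 1)  {r^2} (size 1)  {r^1, r^3} (size 2)  {s, sr^2, ...} (size 2)  {sr, sr^3, ...} (size 2)
  chi_1 (triv)               1             1               1                    1                        1                       
  chi_2 (sign: r->1, s->-1)  1             1               1                    -1                       -1                      
  chi_3 (r->-1, s->1)        1             1               -1                   1                        -1                      
  chi_4 (r->-1, s->-1)       1             1               -1                   -1                       1                       
  chi_5 (2d, j=1)            2             -2              0                    0                        0                       

Spot check: chi_1 (triv) on {s, sr^2, ...} = 1.

Reasoning: D_4 has order 2*4 = 8 with 5 conjugacy classes, hence 5 irreducibles. Sum of squared dims 1 + 1 + 1 + 1 + 4 = 8 = |G|. Linear characters come from the abelianisation; the 2-dimensional irreps have character r^k -> 2*cos(2*pi*j*k/4), reflections -> 0.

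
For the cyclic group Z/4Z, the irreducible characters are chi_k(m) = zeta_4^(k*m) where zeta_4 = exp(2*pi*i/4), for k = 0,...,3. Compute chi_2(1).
chi_2(1) = zeta_4^2 = -1

chi_2(1) = zeta_4^(2*1) = zeta_4^2. Since zeta_4^4 = 1, this equals zeta_4^2 = exp(2*pi*i*2/4) = -1.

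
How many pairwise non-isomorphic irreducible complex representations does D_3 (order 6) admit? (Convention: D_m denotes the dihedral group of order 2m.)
3

Reasoning: The number of irreducible complex representations of a finite group equals its number of conjugacy classes. D_3 has 3 conjugacy classes ((n+3)/2 for n odd), so D_3 (order 6) has exactly 3 irreducible complex representations.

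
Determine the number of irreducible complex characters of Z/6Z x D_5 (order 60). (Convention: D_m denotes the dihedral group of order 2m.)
24

Justification: The number of irreducible complex representations of a finite group equals its number of conjugacy classes. For a direct product, #classes(G x H) = #classes(G) * #classes(H). Z/6Z has 6 classes (abelian), D_5 has 4 classes, so 6 * 4 = 24, so Z/6Z x D_5 (order 60) has exactly 24 irreducible complex representations.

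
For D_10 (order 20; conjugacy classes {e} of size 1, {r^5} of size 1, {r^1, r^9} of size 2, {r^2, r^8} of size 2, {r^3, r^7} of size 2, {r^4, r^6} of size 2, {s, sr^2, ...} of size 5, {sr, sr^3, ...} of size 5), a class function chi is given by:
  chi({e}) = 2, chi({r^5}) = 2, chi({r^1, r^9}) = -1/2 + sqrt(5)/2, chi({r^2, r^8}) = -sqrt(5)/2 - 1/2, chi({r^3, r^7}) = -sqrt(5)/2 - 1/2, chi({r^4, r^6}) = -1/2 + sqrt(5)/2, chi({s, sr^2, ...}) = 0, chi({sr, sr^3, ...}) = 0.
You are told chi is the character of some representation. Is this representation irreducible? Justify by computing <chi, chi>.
Irreducible: <chi, chi> = 1.

Derivation: <chi, chi> = (1/|G|) sum_C |C| * |chi(C)|^2 = (1/20)[1*|2|^2 + 1*|2|^2 + 2*|-1/2 + sqrt(5)/2|^2 + 2*|-sqrt(5)/2 - 1/2|^2 + 2*|-sqrt(5)/2 - 1/2|^2 + 2*|-1/2 + sqrt(5)/2|^2 + 5*|0|^2 + 5*|0|^2]
  = (1/20)[(4) + (4) + (3 - sqrt(5)) + (sqrt(5) + 3) + (sqrt(5) + 3) + (3 - sqrt(5)) + (0) + (0)] = 20/20 = 1.
A character is irreducible iff <chi, chi> = 1, so this representation is irreducible.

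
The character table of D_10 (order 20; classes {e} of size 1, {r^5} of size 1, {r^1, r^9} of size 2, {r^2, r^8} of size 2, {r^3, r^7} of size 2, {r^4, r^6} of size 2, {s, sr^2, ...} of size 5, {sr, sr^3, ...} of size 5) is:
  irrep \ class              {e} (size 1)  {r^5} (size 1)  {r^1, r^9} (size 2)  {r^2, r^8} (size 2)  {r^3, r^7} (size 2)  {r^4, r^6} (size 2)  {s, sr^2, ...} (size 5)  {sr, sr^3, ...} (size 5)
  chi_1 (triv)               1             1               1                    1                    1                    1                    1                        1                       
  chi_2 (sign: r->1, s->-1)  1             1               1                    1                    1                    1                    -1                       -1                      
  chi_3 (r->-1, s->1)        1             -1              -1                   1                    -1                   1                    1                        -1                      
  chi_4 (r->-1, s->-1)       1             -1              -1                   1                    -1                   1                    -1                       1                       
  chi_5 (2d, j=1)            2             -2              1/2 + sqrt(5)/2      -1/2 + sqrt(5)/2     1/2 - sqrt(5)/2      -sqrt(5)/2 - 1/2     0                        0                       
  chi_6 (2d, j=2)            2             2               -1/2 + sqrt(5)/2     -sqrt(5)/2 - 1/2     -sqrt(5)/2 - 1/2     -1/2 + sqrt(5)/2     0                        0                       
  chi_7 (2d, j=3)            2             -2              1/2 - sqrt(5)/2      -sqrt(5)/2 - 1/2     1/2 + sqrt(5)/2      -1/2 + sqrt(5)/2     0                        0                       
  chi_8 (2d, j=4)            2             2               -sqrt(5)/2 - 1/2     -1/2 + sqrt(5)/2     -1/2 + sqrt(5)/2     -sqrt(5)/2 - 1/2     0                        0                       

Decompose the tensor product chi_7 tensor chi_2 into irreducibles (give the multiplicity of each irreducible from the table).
chi_7 tensor chi_2 = chi_7 (all other irreducibles have multiplicity 0).

Proof sketch: The character of a tensor product is the pointwise product (chi_7 * chi_2)(C) = chi_7(C) * chi_2(C):
  {e}: (2)*(1), {r^5}: (-2)*(1), {r^1, r^9}: (1/2 - sqrt(5)/2)*(1), {r^2, r^8}: (-sqrt(5)/2 - 1/2)*(1), {r^3, r^7}: (1/2 + sqrt(5)/2)*(1), {r^4, r^6}: (-1/2 + sqrt(5)/2)*(1), {s, sr^2, ...}: (0)*(-1), {sr, sr^3, ...}: (0)*(-1)
so (chi_7 * chi_2) takes values
  {e} -> 2, {r^5} -> -2, {r^1, r^9} -> 1/2 - sqrt(5)/2, {r^2, r^8} -> -sqrt(5)/2 - 1/2, {r^3, r^7} -> 1/2 + sqrt(5)/2, {r^4, r^6} -> -1/2 + sqrt(5)/2, {s, sr^2, ...} -> 0, {sr, sr^3, ...} -> 0.
Now take the inner product of this character with each irreducible chi from the table, <chi_7*chi_2, chi> = (1/20) sum_C |C| (chi_7*chi_2)(C) conj(chi(C)):
  <chi_7*chi_2, chi_1> = (1/20)[1*(2)*conj(1) + 1*(-2)*conj(1) + 2*(1/2 - sqrt(5)/2)*conj(1) + 2*(-sqrt(5)/2 - 1/2)*conj(1) + 2*(1/2 + sqrt(5)/2)*conj(1) + 2*(-1/2 + sqrt(5)/2)*conj(1) + 5*(0)*conj(1) + 5*(0)*conj(1)]
      = (1/20)[(2) + (-2) + (1 - sqrt(5)) + (-sqrt(5) - 1) + (1 + sqrt(5)) + (-1 + sqrt(5)) + (0) + (0)] = 0/20 = 0
  <chi_7*chi_2, chi_2> = (1/20)[1*(2)*conj(1) + 1*(-2)*conj(1) + 2*(1/2 - sqrt(5)/2)*conj(1) + 2*(-sqrt(5)/2 - 1/2)*conj(1) + 2*(1/2 + sqrt(5)/2)*conj(1) + 2*(-1/2 + sqrt(5)/2)*conj(1) + 5*(0)*conj(-1) + 5*(0)*conj(-1)]
      = (1/20)[(2) + (-2) + (1 - sqrt(5)) + (-sqrt(5) - 1) + (1 + sqrt(5)) + (-1 + sqrt(5)) + (0) + (0)] = 0/20 = 0
  <chi_7*chi_2, chi_3> = (1/20)[1*(2)*conj(1) + 1*(-2)*conj(-1) + 2*(1/2 - sqrt(5)/2)*conj(-1) + 2*(-sqrt(5)/2 - 1/2)*conj(1) + 2*(1/2 + sqrt(5)/2)*conj(-1) + 2*(-1/2 + sqrt(5)/2)*conj(1) + 5*(0)*conj(1) + 5*(0)*conj(-1)]
      = (1/20)[(2) + (2) + (-1 + sqrt(5)) + (-sqrt(5) - 1) + (-sqrt(5) - 1) + (-1 + sqrt(5)) + (0) + (0)] = 0/20 = 0
  <chi_7*chi_2, chi_4> = (1/20)[1*(2)*conj(1) + 1*(-2)*conj(-1) + 2*(1/2 - sqrt(5)/2)*conj(-1) + 2*(-sqrt(5)/2 - 1/2)*conj(1) + 2*(1/2 + sqrt(5)/2)*conj(-1) + 2*(-1/2 + sqrt(5)/2)*conj(1) + 5*(0)*conj(-1) + 5*(0)*conj(1)]
      = (1/20)[(2) + (2) + (-1 + sqrt(5)) + (-sqrt(5) - 1) + (-sqrt(5) - 1) + (-1 + sqrt(5)) + (0) + (0)] = 0/20 = 0
  <chi_7*chi_2, chi_5> = (1/20)[1*(2)*conj(2) + 1*(-2)*conj(-2) + 2*(1/2 - sqrt(5)/2)*conj(1/2 + sqrt(5)/2) + 2*(-sqrt(5)/2 - 1/2)*conj(-1/2 + sqrt(5)/2) + 2*(1/2 + sqrt(5)/2)*conj(1/2 - sqrt(5)/2) + 2*(-1/2 + sqrt(5)/2)*conj(-sqrt(5)/2 - 1/2) + 5*(0)*conj(0) + 5*(0)*conj(0)]
      = (1/20)[(4) + (4) + (-2) + (-2) + (-2) + (-2) + (0) + (0)] = 0/20 = 0
  <chi_7*chi_2, chi_6> = (1/20)[1*(2)*conj(2) + 1*(-2)*conj(2) + 2*(1/2 - sqrt(5)/2)*conj(-1/2 + sqrt(5)/2) + 2*(-sqrt(5)/2 - 1/2)*conj(-sqrt(5)/2 - 1/2) + 2*(1/2 + sqrt(5)/2)*conj(-sqrt(5)/2 - 1/2) + 2*(-1/2 + sqrt(5)/2)*conj(-1/2 + sqrt(5)/2) + 5*(0)*conj(0) + 5*(0)*conj(0)]
      = (1/20)[(4) + (-4) + (-3 + sqrt(5)) + (sqrt(5) + 3) + (-3 - sqrt(5)) + (3 - sqrt(5)) + (0) + (0)] = 0/20 = 0
  <chi_7*chi_2, chi_7> = (1/20)[1*(2)*conj(2) + 1*(-2)*conj(-2) + 2*(1/2 - sqrt(5)/2)*conj(1/2 - sqrt(5)/2) + 2*(-sqrt(5)/2 - 1/2)*conj(-sqrt(5)/2 - 1/2) + 2*(1/2 + sqrt(5)/2)*conj(1/2 + sqrt(5)/2) + 2*(-1/2 + sqrt(5)/2)*conj(-1/2 + sqrt(5)/2) + 5*(0)*conj(0) + 5*(0)*conj(0)]
      = (1/20)[(4) + (4) + (3 - sqrt(5)) + (sqrt(5) + 3) + (sqrt(5) + 3) + (3 - sqrt(5)) + (0) + (0)] = 20/20 = 1
  <chi_7*chi_2, chi_8> = (1/20)[1*(2)*conj(2) + 1*(-2)*conj(2) + 2*(1/2 - sqrt(5)/2)*conj(-sqrt(5)/2 - 1/2) + 2*(-sqrt(5)/2 - 1/2)*conj(-1/2 + sqrt(5)/2) + 2*(1/2 + sqrt(5)/2)*conj(-1/2 + sqrt(5)/2) + 2*(-1/2 + sqrt(5)/2)*conj(-sqrt(5)/2 - 1/2) + 5*(0)*conj(0) + 5*(0)*conj(0)]
      = (1/20)[(4) + (-4) + (2) + (-2) + (2) + (-2) + (0) + (0)] = 0/20 = 0
Hence the multiplicities are chi_7: 1. Dimension check: dim(chi_7)*dim(chi_2) = 2*1 = 2 and sum (mult * dim) = 1*2 = 2.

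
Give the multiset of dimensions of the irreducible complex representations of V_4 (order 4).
Dimensions: 1, 1, 1, 1

Reasoning: There are 4 irreducibles (= number of conjugacy classes). Their dimensions d_i satisfy sum d_i^2 = |G| = 4: 1 + 1 + 1 + 1 = 4.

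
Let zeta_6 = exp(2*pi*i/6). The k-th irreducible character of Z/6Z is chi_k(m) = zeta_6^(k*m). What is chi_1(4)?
chi_1(4) = zeta_6^4 = exp(-2*I*pi/3)

Explanation: chi_1(4) = zeta_6^(1*4) = zeta_6^4. Since zeta_6^6 = 1, this equals zeta_6^4 = exp(2*pi*i*4/6) = exp(-2*I*pi/3).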